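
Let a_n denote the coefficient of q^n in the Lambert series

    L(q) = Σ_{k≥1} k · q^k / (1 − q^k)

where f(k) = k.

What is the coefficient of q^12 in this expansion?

n=12: 1·12 2·6 3·4 4·3 6·2 12·1  f→[1+2+3+4+6+12]=28

a_12 = 28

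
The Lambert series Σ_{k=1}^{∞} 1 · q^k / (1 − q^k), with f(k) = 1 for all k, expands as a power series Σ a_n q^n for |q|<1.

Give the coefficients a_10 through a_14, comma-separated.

4, 2, 6, 2, 4

d|10:{1,2,5,10}  Σf=1+1+1+1=4
d|11:{1,11}  Σf=1+1=2
d|12:{1,2,3,4,6,12}  Σf=1+1+1+1+1+1=6
[q^13] f(1)=1,f(13)=1 ⇒ 2
n=14: 1·14 2·7 7·2 14·1  f→[1+1+1+1]=4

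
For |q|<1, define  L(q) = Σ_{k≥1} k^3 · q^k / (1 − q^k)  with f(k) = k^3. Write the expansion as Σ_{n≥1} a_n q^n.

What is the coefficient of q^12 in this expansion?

[q^12] f(1)=1,f(2)=8,f(3)=27,f(4)=64,f(6)=216,f(12)=1728 ⇒ 2044

a_12 = 2044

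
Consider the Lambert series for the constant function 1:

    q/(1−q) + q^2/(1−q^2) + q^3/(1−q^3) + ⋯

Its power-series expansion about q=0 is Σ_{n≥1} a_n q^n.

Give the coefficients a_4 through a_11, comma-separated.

3, 2, 4, 2, 4, 3, 4, 2

[q^4] f(1)=1,f(2)=1,f(4)=1 ⇒ 3
[q^5] f(1)=1,f(5)=1 ⇒ 2
q^6  k|6↦f(k): 6:1 3:1 2:1 1:1  a_6=4
q^7  k|7↦f(k): 1:1 7:1  a_7=2
d|8:{8,4,2,1}  Σf=1+1+1+1=4
[q^9] f(1)=1,f(3)=1,f(9)=1 ⇒ 3
[q^10] f(10)=1,f(5)=1,f(2)=1,f(1)=1 ⇒ 4
d|11:{1,11}  Σf=1+1=2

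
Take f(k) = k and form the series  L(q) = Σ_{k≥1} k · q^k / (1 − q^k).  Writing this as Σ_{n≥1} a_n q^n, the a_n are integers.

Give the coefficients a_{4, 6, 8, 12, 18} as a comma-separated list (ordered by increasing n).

d|4:{4,2,1}  Σf=4+2+1=7
d|6:{6,3,2,1}  Σf=6+3+2+1=12
q^8  k|8↦f(k): 1:1 2:2 4:4 8:8  a_8=15
d|12:{1,2,3,4,6,12}  Σf=1+2+3+4+6+12=28
d|18:{1,2,3,6,9,18}  Σf=1+2+3+6+9+18=39

7, 12, 15, 28, 39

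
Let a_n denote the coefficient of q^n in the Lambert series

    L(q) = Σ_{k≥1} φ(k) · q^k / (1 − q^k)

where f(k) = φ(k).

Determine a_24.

[q^24] φ(1)=1,φ(2)=1,φ(3)=2,φ(4)=2,φ(6)=2,φ(8)=4,φ(12)=4,φ(24)=8 ⇒ 24

a_24 = 24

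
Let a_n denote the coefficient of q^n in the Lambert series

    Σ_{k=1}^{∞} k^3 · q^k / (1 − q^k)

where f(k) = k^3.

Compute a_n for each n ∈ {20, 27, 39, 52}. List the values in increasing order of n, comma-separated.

9198, 20440, 61544, 160454

q^20  k|20↦f(k): 1:1 2:8 4:64 5:125 10:1000 20:8000  a_20=9198
[q^27] f(1)=1,f(3)=27,f(9)=729,f(27)=19683 ⇒ 20440
n=39: 1·39 3·13 13·3 39·1  f→[1+27+2197+59319]=61544
n=52: 52·1 26·2 13·4 4·13 2·26 1·52  f→[140608+17576+2197+64+8+1]=160454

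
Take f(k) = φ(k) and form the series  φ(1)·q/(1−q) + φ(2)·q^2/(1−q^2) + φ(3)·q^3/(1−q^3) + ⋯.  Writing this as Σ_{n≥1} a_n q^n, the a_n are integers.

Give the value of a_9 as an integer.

d|9:{9,3,1}  Σφ=6+2+1=9

a_9 = 9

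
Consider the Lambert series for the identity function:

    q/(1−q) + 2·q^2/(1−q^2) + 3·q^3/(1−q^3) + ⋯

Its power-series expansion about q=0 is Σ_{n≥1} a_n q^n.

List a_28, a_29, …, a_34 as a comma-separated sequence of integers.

56, 30, 72, 32, 63, 48, 54

d|28:{28,14,7,4,2,1}  Σf=28+14+7+4+2+1=56
n=29: 1·29 29·1  f→[1+29]=30
d|30:{1,2,3,5,6,10,15,30}  Σf=1+2+3+5+6+10+15+30=72
n=31: 1·31 31·1  f→[1+31]=32
q^32  k|32↦f(k): 32:32 16:16 8:8 4:4 2:2 1:1  a_32=63
[q^33] f(1)=1,f(3)=3,f(11)=11,f(33)=33 ⇒ 48
q^34  k|34↦f(k): 34:34 17:17 2:2 1:1  a_34=54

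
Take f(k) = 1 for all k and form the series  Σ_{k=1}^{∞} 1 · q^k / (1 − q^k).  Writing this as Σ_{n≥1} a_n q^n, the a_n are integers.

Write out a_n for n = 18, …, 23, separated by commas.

d|18:{1,2,3,6,9,18}  Σf=1+1+1+1+1+1=6
[q^19] f(19)=1,f(1)=1 ⇒ 2
d|20:{20,10,5,4,2,1}  Σf=1+1+1+1+1+1=6
n=21: 21·1 7·3 3·7 1·21  f→[1+1+1+1]=4
n=22: 1·22 2·11 11·2 22·1  f→[1+1+1+1]=4
n=23: 23·1 1·23  f→[1+1]=2

6, 2, 6, 4, 4, 2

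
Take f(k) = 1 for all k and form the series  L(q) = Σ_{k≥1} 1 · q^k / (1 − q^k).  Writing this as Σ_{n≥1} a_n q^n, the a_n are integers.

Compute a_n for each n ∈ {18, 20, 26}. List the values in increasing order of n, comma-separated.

q^18  k|18↦f(k): 1:1 2:1 3:1 6:1 9:1 18:1  a_18=6
[q^20] f(20)=1,f(10)=1,f(5)=1,f(4)=1,f(2)=1,f(1)=1 ⇒ 6
n=26: 26·1 13·2 2·13 1·26  f→[1+1+1+1]=4

6, 6, 4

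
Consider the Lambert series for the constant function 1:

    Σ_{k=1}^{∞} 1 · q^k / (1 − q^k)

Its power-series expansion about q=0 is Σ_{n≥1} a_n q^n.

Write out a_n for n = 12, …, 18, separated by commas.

6, 2, 4, 4, 5, 2, 6

[q^12] f(1)=1,f(2)=1,f(3)=1,f(4)=1,f(6)=1,f(12)=1 ⇒ 6
n=13: 1·13 13·1  f→[1+1]=2
[q^14] f(1)=1,f(2)=1,f(7)=1,f(14)=1 ⇒ 4
d|15:{15,5,3,1}  Σf=1+1+1+1=4
d|16:{16,8,4,2,1}  Σf=1+1+1+1+1=5
d|17:{1,17}  Σf=1+1=2
[q^18] f(1)=1,f(2)=1,f(3)=1,f(6)=1,f(9)=1,f(18)=1 ⇒ 6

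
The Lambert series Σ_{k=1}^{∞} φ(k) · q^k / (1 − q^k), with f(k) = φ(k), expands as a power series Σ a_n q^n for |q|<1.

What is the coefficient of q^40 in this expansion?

q^40  k|40↦φ(k): 1:1 2:1 4:2 5:4 8:4 10:4 20:8 40:16  a_40=40

a_40 = 40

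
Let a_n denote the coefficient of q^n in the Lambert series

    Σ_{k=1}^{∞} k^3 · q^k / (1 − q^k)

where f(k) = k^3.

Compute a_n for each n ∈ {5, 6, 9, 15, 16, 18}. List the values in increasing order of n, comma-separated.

126, 252, 757, 3528, 4681, 6813

q^5  k|5↦f(k): 1:1 5:125  a_5=126
n=6: 6·1 3·2 2·3 1·6  f→[216+27+8+1]=252
n=9: 9·1 3·3 1·9  f→[729+27+1]=757
[q^15] f(1)=1,f(3)=27,f(5)=125,f(15)=3375 ⇒ 3528
d|16:{16,8,4,2,1}  Σf=4096+512+64+8+1=4681
q^18  k|18↦f(k): 18:5832 9:729 6:216 3:27 2:8 1:1  a_18=6813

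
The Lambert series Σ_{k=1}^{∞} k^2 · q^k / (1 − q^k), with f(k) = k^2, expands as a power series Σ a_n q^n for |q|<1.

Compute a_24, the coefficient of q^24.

a_24 = 850

q^24  k|24↦f(k): 24:576 12:144 8:64 6:36 4:16 3:9 2:4 1:1  a_24=850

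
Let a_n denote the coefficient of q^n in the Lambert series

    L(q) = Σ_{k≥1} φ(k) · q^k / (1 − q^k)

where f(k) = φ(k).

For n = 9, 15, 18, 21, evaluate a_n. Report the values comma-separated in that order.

n=9: 1·9 3·3 9·1  φ→[1+2+6]=9
d|15:{1,3,5,15}  Σφ=1+2+4+8=15
[q^18] φ(18)=6,φ(9)=6,φ(6)=2,φ(3)=2,φ(2)=1,φ(1)=1 ⇒ 18
d|21:{21,7,3,1}  Σφ=12+6+2+1=21

9, 15, 18, 21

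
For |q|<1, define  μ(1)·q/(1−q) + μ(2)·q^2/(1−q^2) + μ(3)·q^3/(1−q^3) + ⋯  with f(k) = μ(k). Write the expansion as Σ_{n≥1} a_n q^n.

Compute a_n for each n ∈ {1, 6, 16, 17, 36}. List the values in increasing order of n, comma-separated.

1, 0, 0, 0, 0

n=1: 1·1  μ→[1]=1
d|6:{1,2,3,6}  Σμ=1+(-1)+(-1)+1=0
[q^16] μ(1)=1,μ(2)=-1,μ(4)=0,μ(8)=0,μ(16)=0 ⇒ 0
q^17  k|17↦μ(k): 1:1 17:-1  a_17=0
[q^36] μ(1)=1,μ(2)=-1,μ(3)=-1,μ(4)=0,μ(6)=1,μ(9)=0,μ(12)=0,μ(18)=0,μ(36)=0 ⇒ 0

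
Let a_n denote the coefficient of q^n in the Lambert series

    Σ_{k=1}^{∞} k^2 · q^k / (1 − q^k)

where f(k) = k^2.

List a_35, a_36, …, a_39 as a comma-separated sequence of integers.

d|35:{35,7,5,1}  Σf=1225+49+25+1=1300
q^36  k|36↦f(k): 36:1296 18:324 12:144 9:81 6:36 4:16 3:9 2:4 1:1  a_36=1911
q^37  k|37↦f(k): 1:1 37:1369  a_37=1370
n=38: 1·38 2·19 19·2 38·1  f→[1+4+361+1444]=1810
[q^39] f(39)=1521,f(13)=169,f(3)=9,f(1)=1 ⇒ 1700

1300, 1911, 1370, 1810, 1700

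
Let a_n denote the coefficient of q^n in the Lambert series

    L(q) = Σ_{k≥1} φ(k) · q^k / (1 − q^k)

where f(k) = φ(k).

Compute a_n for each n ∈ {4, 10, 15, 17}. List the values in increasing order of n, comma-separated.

n=4: 1·4 2·2 4·1  φ→[1+1+2]=4
d|10:{10,5,2,1}  Σφ=4+4+1+1=10
n=15: 15·1 5·3 3·5 1·15  φ→[8+4+2+1]=15
d|17:{17,1}  Σφ=16+1=17

4, 10, 15, 17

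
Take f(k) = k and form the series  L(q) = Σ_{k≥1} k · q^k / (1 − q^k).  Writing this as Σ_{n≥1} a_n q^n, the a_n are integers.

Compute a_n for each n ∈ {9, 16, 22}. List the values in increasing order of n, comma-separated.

13, 31, 36

n=9: 9·1 3·3 1·9  f→[9+3+1]=13
q^16  k|16↦f(k): 16:16 8:8 4:4 2:2 1:1  a_16=31
d|22:{22,11,2,1}  Σf=22+11+2+1=36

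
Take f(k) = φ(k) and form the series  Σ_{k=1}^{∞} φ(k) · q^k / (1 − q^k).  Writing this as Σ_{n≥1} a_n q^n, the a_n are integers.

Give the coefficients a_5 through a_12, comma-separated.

[q^5] φ(1)=1,φ(5)=4 ⇒ 5
q^6  k|6↦φ(k): 6:2 3:2 2:1 1:1  a_6=6
[q^7] φ(1)=1,φ(7)=6 ⇒ 7
d|8:{8,4,2,1}  Σφ=4+2+1+1=8
q^9  k|9↦φ(k): 9:6 3:2 1:1  a_9=9
[q^10] φ(10)=4,φ(5)=4,φ(2)=1,φ(1)=1 ⇒ 10
[q^11] φ(11)=10,φ(1)=1 ⇒ 11
n=12: 12·1 6·2 4·3 3·4 2·6 1·12  φ→[4+2+2+2+1+1]=12

5, 6, 7, 8, 9, 10, 11, 12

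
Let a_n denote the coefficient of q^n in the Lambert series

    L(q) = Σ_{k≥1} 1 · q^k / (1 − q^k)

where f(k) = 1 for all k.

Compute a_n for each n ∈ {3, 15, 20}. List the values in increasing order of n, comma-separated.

2, 4, 6

n=3: 1·3 3·1  f→[1+1]=2
d|15:{1,3,5,15}  Σf=1+1+1+1=4
d|20:{1,2,4,5,10,20}  Σf=1+1+1+1+1+1=6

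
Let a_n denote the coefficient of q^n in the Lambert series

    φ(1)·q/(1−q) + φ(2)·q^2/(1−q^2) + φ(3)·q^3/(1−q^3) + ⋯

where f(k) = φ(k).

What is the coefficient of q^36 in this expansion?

d|36:{36,18,12,9,6,4,3,2,1}  Σφ=12+6+4+6+2+2+2+1+1=36

a_36 = 36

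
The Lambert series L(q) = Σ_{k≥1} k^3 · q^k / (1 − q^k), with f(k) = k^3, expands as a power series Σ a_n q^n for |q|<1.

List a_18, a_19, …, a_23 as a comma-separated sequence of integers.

[q^18] f(18)=5832,f(9)=729,f(6)=216,f(3)=27,f(2)=8,f(1)=1 ⇒ 6813
d|19:{1,19}  Σf=1+6859=6860
n=20: 1·20 2·10 4·5 5·4 10·2 20·1  f→[1+8+64+125+1000+8000]=9198
d|21:{1,3,7,21}  Σf=1+27+343+9261=9632
n=22: 22·1 11·2 2·11 1·22  f→[10648+1331+8+1]=11988
[q^23] f(1)=1,f(23)=12167 ⇒ 12168

6813, 6860, 9198, 9632, 11988, 12168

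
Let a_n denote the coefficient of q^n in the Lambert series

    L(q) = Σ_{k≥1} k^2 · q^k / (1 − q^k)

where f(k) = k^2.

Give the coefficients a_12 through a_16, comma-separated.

210, 170, 250, 260, 341

[q^12] f(1)=1,f(2)=4,f(3)=9,f(4)=16,f(6)=36,f(12)=144 ⇒ 210
d|13:{1,13}  Σf=1+169=170
d|14:{1,2,7,14}  Σf=1+4+49+196=250
q^15  k|15↦f(k): 1:1 3:9 5:25 15:225  a_15=260
d|16:{1,2,4,8,16}  Σf=1+4+16+64+256=341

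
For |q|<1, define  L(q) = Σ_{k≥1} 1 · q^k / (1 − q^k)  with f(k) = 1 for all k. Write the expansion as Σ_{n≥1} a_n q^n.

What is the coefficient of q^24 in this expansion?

q^24  k|24↦f(k): 1:1 2:1 3:1 4:1 6:1 8:1 12:1 24:1  a_24=8

a_24 = 8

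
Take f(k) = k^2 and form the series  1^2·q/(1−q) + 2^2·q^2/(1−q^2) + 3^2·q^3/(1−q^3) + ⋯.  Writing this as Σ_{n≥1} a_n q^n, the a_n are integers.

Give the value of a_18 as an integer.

a_18 = 455

[q^18] f(18)=324,f(9)=81,f(6)=36,f(3)=9,f(2)=4,f(1)=1 ⇒ 455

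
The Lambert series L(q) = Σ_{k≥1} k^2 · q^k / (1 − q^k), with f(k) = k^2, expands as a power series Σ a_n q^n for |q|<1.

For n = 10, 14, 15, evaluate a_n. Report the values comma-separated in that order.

q^10  k|10↦f(k): 10:100 5:25 2:4 1:1  a_10=130
n=14: 1·14 2·7 7·2 14·1  f→[1+4+49+196]=250
[q^15] f(1)=1,f(3)=9,f(5)=25,f(15)=225 ⇒ 260

130, 250, 260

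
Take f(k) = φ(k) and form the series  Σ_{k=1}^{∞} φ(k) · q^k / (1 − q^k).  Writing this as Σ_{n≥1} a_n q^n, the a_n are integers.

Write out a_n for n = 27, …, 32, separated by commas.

[q^27] φ(1)=1,φ(3)=2,φ(9)=6,φ(27)=18 ⇒ 27
n=28: 1·28 2·14 4·7 7·4 14·2 28·1  φ→[1+1+2+6+6+12]=28
[q^29] φ(29)=28,φ(1)=1 ⇒ 29
d|30:{30,15,10,6,5,3,2,1}  Σφ=8+8+4+2+4+2+1+1=30
n=31: 1·31 31·1  φ→[1+30]=31
n=32: 1·32 2·16 4·8 8·4 16·2 32·1  φ→[1+1+2+4+8+16]=32

27, 28, 29, 30, 31, 32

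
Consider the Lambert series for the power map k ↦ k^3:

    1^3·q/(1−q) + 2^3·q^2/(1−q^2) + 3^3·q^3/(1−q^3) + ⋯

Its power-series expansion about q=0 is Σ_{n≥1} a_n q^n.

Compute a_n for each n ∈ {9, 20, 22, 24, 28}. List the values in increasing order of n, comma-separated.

757, 9198, 11988, 16380, 25112

d|9:{9,3,1}  Σf=729+27+1=757
d|20:{1,2,4,5,10,20}  Σf=1+8+64+125+1000+8000=9198
[q^22] f(1)=1,f(2)=8,f(11)=1331,f(22)=10648 ⇒ 11988
n=24: 24·1 12·2 8·3 6·4 4·6 3·8 2·12 1·24  f→[13824+1728+512+216+64+27+8+1]=16380
[q^28] f(28)=21952,f(14)=2744,f(7)=343,f(4)=64,f(2)=8,f(1)=1 ⇒ 25112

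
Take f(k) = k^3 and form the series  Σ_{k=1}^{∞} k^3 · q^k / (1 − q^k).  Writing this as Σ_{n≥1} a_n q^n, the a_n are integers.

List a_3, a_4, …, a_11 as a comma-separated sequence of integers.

28, 73, 126, 252, 344, 585, 757, 1134, 1332

q^3  k|3↦f(k): 1:1 3:27  a_3=28
[q^4] f(1)=1,f(2)=8,f(4)=64 ⇒ 73
[q^5] f(5)=125,f(1)=1 ⇒ 126
n=6: 6·1 3·2 2·3 1·6  f→[216+27+8+1]=252
q^7  k|7↦f(k): 1:1 7:343  a_7=344
[q^8] f(1)=1,f(2)=8,f(4)=64,f(8)=512 ⇒ 585
[q^9] f(9)=729,f(3)=27,f(1)=1 ⇒ 757
q^10  k|10↦f(k): 1:1 2:8 5:125 10:1000  a_10=1134
d|11:{1,11}  Σf=1+1331=1332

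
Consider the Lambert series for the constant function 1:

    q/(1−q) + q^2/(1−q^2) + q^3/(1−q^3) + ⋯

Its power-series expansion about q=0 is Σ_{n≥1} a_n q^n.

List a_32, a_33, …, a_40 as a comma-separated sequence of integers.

6, 4, 4, 4, 9, 2, 4, 4, 8

n=32: 32·1 16·2 8·4 4·8 2·16 1·32  f→[1+1+1+1+1+1]=6
d|33:{1,3,11,33}  Σf=1+1+1+1=4
[q^34] f(34)=1,f(17)=1,f(2)=1,f(1)=1 ⇒ 4
d|35:{1,5,7,35}  Σf=1+1+1+1=4
d|36:{1,2,3,4,6,9,12,18,36}  Σf=1+1+1+1+1+1+1+1+1=9
q^37  k|37↦f(k): 37:1 1:1  a_37=2
[q^38] f(38)=1,f(19)=1,f(2)=1,f(1)=1 ⇒ 4
[q^39] f(1)=1,f(3)=1,f(13)=1,f(39)=1 ⇒ 4
[q^40] f(40)=1,f(20)=1,f(10)=1,f(8)=1,f(5)=1,f(4)=1,f(2)=1,f(1)=1 ⇒ 8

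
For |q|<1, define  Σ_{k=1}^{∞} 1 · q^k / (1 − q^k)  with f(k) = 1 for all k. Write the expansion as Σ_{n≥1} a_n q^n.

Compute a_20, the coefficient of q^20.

a_20 = 6

[q^20] f(20)=1,f(10)=1,f(5)=1,f(4)=1,f(2)=1,f(1)=1 ⇒ 6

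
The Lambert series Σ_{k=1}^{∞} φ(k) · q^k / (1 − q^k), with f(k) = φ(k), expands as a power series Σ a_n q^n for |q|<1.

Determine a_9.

q^9  k|9↦φ(k): 9:6 3:2 1:1  a_9=9

a_9 = 9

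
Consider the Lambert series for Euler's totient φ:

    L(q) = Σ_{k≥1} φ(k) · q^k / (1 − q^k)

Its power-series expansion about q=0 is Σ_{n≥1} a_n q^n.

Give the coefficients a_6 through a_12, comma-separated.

[q^6] φ(1)=1,φ(2)=1,φ(3)=2,φ(6)=2 ⇒ 6
d|7:{7,1}  Σφ=6+1=7
d|8:{1,2,4,8}  Σφ=1+1+2+4=8
q^9  k|9↦φ(k): 9:6 3:2 1:1  a_9=9
n=10: 1·10 2·5 5·2 10·1  φ→[1+1+4+4]=10
n=11: 11·1 1·11  φ→[10+1]=11
q^12  k|12↦φ(k): 12:4 6:2 4:2 3:2 2:1 1:1  a_12=12

6, 7, 8, 9, 10, 11, 12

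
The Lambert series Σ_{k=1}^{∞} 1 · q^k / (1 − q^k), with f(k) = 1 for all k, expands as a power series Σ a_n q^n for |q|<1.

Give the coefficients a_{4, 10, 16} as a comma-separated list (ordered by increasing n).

3, 4, 5

[q^4] f(1)=1,f(2)=1,f(4)=1 ⇒ 3
n=10: 10·1 5·2 2·5 1·10  f→[1+1+1+1]=4
[q^16] f(1)=1,f(2)=1,f(4)=1,f(8)=1,f(16)=1 ⇒ 5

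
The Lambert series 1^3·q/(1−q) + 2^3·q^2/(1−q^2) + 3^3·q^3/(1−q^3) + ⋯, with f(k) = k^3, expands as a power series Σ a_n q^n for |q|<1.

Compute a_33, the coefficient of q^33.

q^33  k|33↦f(k): 33:35937 11:1331 3:27 1:1  a_33=37296

a_33 = 37296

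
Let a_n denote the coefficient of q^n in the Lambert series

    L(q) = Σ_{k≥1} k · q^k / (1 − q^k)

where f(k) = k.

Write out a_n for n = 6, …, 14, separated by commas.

12, 8, 15, 13, 18, 12, 28, 14, 24

q^6  k|6↦f(k): 6:6 3:3 2:2 1:1  a_6=12
n=7: 1·7 7·1  f→[1+7]=8
[q^8] f(1)=1,f(2)=2,f(4)=4,f(8)=8 ⇒ 15
[q^9] f(9)=9,f(3)=3,f(1)=1 ⇒ 13
[q^10] f(1)=1,f(2)=2,f(5)=5,f(10)=10 ⇒ 18
n=11: 1·11 11·1  f→[1+11]=12
d|12:{12,6,4,3,2,1}  Σf=12+6+4+3+2+1=28
q^13  k|13↦f(k): 1:1 13:13  a_13=14
q^14  k|14↦f(k): 1:1 2:2 7:7 14:14  a_14=24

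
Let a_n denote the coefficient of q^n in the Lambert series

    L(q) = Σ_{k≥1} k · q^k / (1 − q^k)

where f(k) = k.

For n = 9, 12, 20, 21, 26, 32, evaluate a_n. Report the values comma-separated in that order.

13, 28, 42, 32, 42, 63

d|9:{1,3,9}  Σf=1+3+9=13
[q^12] f(12)=12,f(6)=6,f(4)=4,f(3)=3,f(2)=2,f(1)=1 ⇒ 28
n=20: 1·20 2·10 4·5 5·4 10·2 20·1  f→[1+2+4+5+10+20]=42
[q^21] f(1)=1,f(3)=3,f(7)=7,f(21)=21 ⇒ 32
[q^26] f(26)=26,f(13)=13,f(2)=2,f(1)=1 ⇒ 42
n=32: 32·1 16·2 8·4 4·8 2·16 1·32  f→[32+16+8+4+2+1]=63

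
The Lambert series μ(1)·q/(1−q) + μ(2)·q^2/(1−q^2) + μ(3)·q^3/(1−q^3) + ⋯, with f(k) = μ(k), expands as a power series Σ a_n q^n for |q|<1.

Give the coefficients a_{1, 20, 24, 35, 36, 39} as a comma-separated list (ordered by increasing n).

n=1: 1·1  μ→[1]=1
[q^20] μ(20)=0,μ(10)=1,μ(5)=-1,μ(4)=0,μ(2)=-1,μ(1)=1 ⇒ 0
[q^24] μ(24)=0,μ(12)=0,μ(8)=0,μ(6)=1,μ(4)=0,μ(3)=-1,μ(2)=-1,μ(1)=1 ⇒ 0
n=35: 1·35 5·7 7·5 35·1  μ→[1+(-1)+(-1)+1]=0
q^36  k|36↦μ(k): 1:1 2:-1 3:-1 4:0 6:1 9:0 12:0 18:0 36:0  a_36=0
[q^39] μ(39)=1,μ(13)=-1,μ(3)=-1,μ(1)=1 ⇒ 0

1, 0, 0, 0, 0, 0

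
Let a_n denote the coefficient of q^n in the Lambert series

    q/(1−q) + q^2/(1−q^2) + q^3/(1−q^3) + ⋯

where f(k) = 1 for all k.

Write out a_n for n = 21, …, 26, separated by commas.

[q^21] f(1)=1,f(3)=1,f(7)=1,f(21)=1 ⇒ 4
n=22: 22·1 11·2 2·11 1·22  f→[1+1+1+1]=4
q^23  k|23↦f(k): 1:1 23:1  a_23=2
d|24:{24,12,8,6,4,3,2,1}  Σf=1+1+1+1+1+1+1+1=8
[q^25] f(1)=1,f(5)=1,f(25)=1 ⇒ 3
d|26:{1,2,13,26}  Σf=1+1+1+1=4

4, 4, 2, 8, 3, 4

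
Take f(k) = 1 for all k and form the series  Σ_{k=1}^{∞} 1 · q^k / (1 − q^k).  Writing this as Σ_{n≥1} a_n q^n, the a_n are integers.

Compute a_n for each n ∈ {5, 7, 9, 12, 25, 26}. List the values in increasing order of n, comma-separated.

2, 2, 3, 6, 3, 4

q^5  k|5↦f(k): 5:1 1:1  a_5=2
q^7  k|7↦f(k): 1:1 7:1  a_7=2
q^9  k|9↦f(k): 1:1 3:1 9:1  a_9=3
[q^12] f(12)=1,f(6)=1,f(4)=1,f(3)=1,f(2)=1,f(1)=1 ⇒ 6
d|25:{1,5,25}  Σf=1+1+1=3
n=26: 1·26 2·13 13·2 26·1  f→[1+1+1+1]=4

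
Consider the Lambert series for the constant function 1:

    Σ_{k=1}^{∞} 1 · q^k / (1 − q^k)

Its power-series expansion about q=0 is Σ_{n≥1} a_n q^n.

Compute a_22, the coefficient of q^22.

a_22 = 4

q^22  k|22↦f(k): 1:1 2:1 11:1 22:1  a_22=4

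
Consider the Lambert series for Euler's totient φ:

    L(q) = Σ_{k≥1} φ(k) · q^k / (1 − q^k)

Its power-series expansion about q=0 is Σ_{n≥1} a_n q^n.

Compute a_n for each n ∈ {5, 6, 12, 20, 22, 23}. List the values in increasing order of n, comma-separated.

q^5  k|5↦φ(k): 1:1 5:4  a_5=5
d|6:{1,2,3,6}  Σφ=1+1+2+2=6
d|12:{1,2,3,4,6,12}  Σφ=1+1+2+2+2+4=12
d|20:{20,10,5,4,2,1}  Σφ=8+4+4+2+1+1=20
n=22: 22·1 11·2 2·11 1·22  φ→[10+10+1+1]=22
[q^23] φ(23)=22,φ(1)=1 ⇒ 23

5, 6, 12, 20, 22, 23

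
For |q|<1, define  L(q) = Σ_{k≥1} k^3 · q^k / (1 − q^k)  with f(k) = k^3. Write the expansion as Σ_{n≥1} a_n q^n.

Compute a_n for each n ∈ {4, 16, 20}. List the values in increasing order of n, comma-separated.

q^4  k|4↦f(k): 1:1 2:8 4:64  a_4=73
[q^16] f(1)=1,f(2)=8,f(4)=64,f(8)=512,f(16)=4096 ⇒ 4681
n=20: 1·20 2·10 4·5 5·4 10·2 20·1  f→[1+8+64+125+1000+8000]=9198

73, 4681, 9198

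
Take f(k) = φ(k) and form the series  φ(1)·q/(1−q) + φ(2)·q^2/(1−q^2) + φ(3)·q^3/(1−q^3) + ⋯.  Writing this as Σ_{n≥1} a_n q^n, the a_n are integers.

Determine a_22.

q^22  k|22↦φ(k): 1:1 2:1 11:10 22:10  a_22=22

a_22 = 22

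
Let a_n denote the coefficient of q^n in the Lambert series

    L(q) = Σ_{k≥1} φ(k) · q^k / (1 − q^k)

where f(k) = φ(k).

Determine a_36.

q^36  k|36↦φ(k): 36:12 18:6 12:4 9:6 6:2 4:2 3:2 2:1 1:1  a_36=36

a_36 = 36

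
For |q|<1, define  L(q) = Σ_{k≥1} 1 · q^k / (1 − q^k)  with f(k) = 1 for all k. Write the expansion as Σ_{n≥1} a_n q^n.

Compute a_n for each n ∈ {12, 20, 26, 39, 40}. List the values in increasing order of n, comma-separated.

q^12  k|12↦f(k): 1:1 2:1 3:1 4:1 6:1 12:1  a_12=6
d|20:{1,2,4,5,10,20}  Σf=1+1+1+1+1+1=6
q^26  k|26↦f(k): 1:1 2:1 13:1 26:1  a_26=4
[q^39] f(1)=1,f(3)=1,f(13)=1,f(39)=1 ⇒ 4
q^40  k|40↦f(k): 40:1 20:1 10:1 8:1 5:1 4:1 2:1 1:1  a_40=8

6, 6, 4, 4, 8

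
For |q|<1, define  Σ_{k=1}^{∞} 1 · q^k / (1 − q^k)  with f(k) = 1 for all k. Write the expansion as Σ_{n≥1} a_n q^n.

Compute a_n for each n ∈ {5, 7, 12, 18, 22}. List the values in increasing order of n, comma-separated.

2, 2, 6, 6, 4

d|5:{1,5}  Σf=1+1=2
n=7: 1·7 7·1  f→[1+1]=2
n=12: 12·1 6·2 4·3 3·4 2·6 1·12  f→[1+1+1+1+1+1]=6
[q^18] f(1)=1,f(2)=1,f(3)=1,f(6)=1,f(9)=1,f(18)=1 ⇒ 6
q^22  k|22↦f(k): 1:1 2:1 11:1 22:1  a_22=4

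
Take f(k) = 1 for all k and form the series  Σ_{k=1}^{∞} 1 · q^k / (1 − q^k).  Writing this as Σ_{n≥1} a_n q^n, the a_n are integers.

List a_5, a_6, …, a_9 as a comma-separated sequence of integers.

n=5: 1·5 5·1  f→[1+1]=2
q^6  k|6↦f(k): 6:1 3:1 2:1 1:1  a_6=4
n=7: 7·1 1·7  f→[1+1]=2
q^8  k|8↦f(k): 1:1 2:1 4:1 8:1  a_8=4
q^9  k|9↦f(k): 9:1 3:1 1:1  a_9=3

2, 4, 2, 4, 3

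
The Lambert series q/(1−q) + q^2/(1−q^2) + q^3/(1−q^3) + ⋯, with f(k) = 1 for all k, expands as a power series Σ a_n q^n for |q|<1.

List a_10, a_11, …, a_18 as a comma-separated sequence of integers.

d|10:{10,5,2,1}  Σf=1+1+1+1=4
q^11  k|11↦f(k): 11:1 1:1  a_11=2
n=12: 12·1 6·2 4·3 3·4 2·6 1·12  f→[1+1+1+1+1+1]=6
q^13  k|13↦f(k): 13:1 1:1  a_13=2
[q^14] f(14)=1,f(7)=1,f(2)=1,f(1)=1 ⇒ 4
q^15  k|15↦f(k): 1:1 3:1 5:1 15:1  a_15=4
[q^16] f(1)=1,f(2)=1,f(4)=1,f(8)=1,f(16)=1 ⇒ 5
[q^17] f(17)=1,f(1)=1 ⇒ 2
n=18: 1·18 2·9 3·6 6·3 9·2 18·1  f→[1+1+1+1+1+1]=6

4, 2, 6, 2, 4, 4, 5, 2, 6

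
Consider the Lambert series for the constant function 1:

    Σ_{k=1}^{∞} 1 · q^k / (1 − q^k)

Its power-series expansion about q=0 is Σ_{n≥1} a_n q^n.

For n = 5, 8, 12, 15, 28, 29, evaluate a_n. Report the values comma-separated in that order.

2, 4, 6, 4, 6, 2

d|5:{5,1}  Σf=1+1=2
q^8  k|8↦f(k): 1:1 2:1 4:1 8:1  a_8=4
q^12  k|12↦f(k): 12:1 6:1 4:1 3:1 2:1 1:1  a_12=6
n=15: 15·1 5·3 3·5 1·15  f→[1+1+1+1]=4
q^28  k|28↦f(k): 1:1 2:1 4:1 7:1 14:1 28:1  a_28=6
[q^29] f(29)=1,f(1)=1 ⇒ 2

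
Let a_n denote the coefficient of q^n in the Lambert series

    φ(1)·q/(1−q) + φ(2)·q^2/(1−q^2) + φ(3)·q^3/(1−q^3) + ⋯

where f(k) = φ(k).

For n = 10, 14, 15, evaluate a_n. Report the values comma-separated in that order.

d|10:{1,2,5,10}  Σφ=1+1+4+4=10
n=14: 14·1 7·2 2·7 1·14  φ→[6+6+1+1]=14
d|15:{15,5,3,1}  Σφ=8+4+2+1=15

10, 14, 15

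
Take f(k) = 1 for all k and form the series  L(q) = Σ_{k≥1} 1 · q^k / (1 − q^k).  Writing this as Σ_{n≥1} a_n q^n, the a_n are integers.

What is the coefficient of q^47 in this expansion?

q^47  k|47↦f(k): 47:1 1:1  a_47=2

a_47 = 2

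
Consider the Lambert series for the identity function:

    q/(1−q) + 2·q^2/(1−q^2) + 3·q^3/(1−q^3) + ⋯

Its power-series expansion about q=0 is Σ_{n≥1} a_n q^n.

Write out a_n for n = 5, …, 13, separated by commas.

6, 12, 8, 15, 13, 18, 12, 28, 14

d|5:{5,1}  Σf=5+1=6
d|6:{6,3,2,1}  Σf=6+3+2+1=12
n=7: 1·7 7·1  f→[1+7]=8
q^8  k|8↦f(k): 8:8 4:4 2:2 1:1  a_8=15
q^9  k|9↦f(k): 9:9 3:3 1:1  a_9=13
d|10:{1,2,5,10}  Σf=1+2+5+10=18
q^11  k|11↦f(k): 1:1 11:11  a_11=12
d|12:{1,2,3,4,6,12}  Σf=1+2+3+4+6+12=28
n=13: 13·1 1·13  f→[13+1]=14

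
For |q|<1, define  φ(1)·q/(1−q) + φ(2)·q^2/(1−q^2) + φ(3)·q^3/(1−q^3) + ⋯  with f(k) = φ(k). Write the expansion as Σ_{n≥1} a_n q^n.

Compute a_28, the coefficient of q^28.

[q^28] φ(1)=1,φ(2)=1,φ(4)=2,φ(7)=6,φ(14)=6,φ(28)=12 ⇒ 28

a_28 = 28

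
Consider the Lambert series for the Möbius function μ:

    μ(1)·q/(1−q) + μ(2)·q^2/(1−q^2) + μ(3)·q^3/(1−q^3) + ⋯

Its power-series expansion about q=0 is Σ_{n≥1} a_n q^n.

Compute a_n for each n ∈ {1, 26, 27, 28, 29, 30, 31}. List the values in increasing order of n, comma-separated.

[q^1] μ(1)=1 ⇒ 1
[q^26] μ(26)=1,μ(13)=-1,μ(2)=-1,μ(1)=1 ⇒ 0
d|27:{1,3,9,27}  Σμ=1+(-1)+0+0=0
[q^28] μ(1)=1,μ(2)=-1,μ(4)=0,μ(7)=-1,μ(14)=1,μ(28)=0 ⇒ 0
n=29: 1·29 29·1  μ→[1+(-1)]=0
d|30:{1,2,3,5,6,10,15,30}  Σμ=1+(-1)+(-1)+(-1)+1+1+1+(-1)=0
n=31: 1·31 31·1  μ→[1+(-1)]=0

1, 0, 0, 0, 0, 0, 0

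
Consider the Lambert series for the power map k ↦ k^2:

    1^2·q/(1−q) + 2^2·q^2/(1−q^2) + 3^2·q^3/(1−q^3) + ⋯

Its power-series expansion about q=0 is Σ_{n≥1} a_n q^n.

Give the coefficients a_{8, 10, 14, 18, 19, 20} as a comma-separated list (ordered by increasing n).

85, 130, 250, 455, 362, 546

d|8:{1,2,4,8}  Σf=1+4+16+64=85
d|10:{1,2,5,10}  Σf=1+4+25+100=130
[q^14] f(14)=196,f(7)=49,f(2)=4,f(1)=1 ⇒ 250
q^18  k|18↦f(k): 18:324 9:81 6:36 3:9 2:4 1:1  a_18=455
d|19:{1,19}  Σf=1+361=362
n=20: 1·20 2·10 4·5 5·4 10·2 20·1  f→[1+4+16+25+100+400]=546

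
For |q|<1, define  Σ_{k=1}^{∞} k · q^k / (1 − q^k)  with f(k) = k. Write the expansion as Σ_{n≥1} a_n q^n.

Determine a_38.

a_38 = 60

[q^38] f(38)=38,f(19)=19,f(2)=2,f(1)=1 ⇒ 60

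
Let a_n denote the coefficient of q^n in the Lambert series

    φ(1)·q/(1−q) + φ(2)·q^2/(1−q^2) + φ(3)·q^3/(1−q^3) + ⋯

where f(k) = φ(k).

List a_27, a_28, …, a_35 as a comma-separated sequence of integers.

[q^27] φ(27)=18,φ(9)=6,φ(3)=2,φ(1)=1 ⇒ 27
q^28  k|28↦φ(k): 1:1 2:1 4:2 7:6 14:6 28:12  a_28=28
q^29  k|29↦φ(k): 29:28 1:1  a_29=29
q^30  k|30↦φ(k): 1:1 2:1 3:2 5:4 6:2 10:4 15:8 30:8  a_30=30
d|31:{1,31}  Σφ=1+30=31
d|32:{1,2,4,8,16,32}  Σφ=1+1+2+4+8+16=32
q^33  k|33↦φ(k): 33:20 11:10 3:2 1:1  a_33=33
d|34:{1,2,17,34}  Σφ=1+1+16+16=34
n=35: 35·1 7·5 5·7 1·35  φ→[24+6+4+1]=35

27, 28, 29, 30, 31, 32, 33, 34, 35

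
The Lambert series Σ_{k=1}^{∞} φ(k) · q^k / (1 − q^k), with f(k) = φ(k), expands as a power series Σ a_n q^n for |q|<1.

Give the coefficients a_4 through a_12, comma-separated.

[q^4] φ(1)=1,φ(2)=1,φ(4)=2 ⇒ 4
n=5: 5·1 1·5  φ→[4+1]=5
[q^6] φ(1)=1,φ(2)=1,φ(3)=2,φ(6)=2 ⇒ 6
q^7  k|7↦φ(k): 7:6 1:1  a_7=7
q^8  k|8↦φ(k): 8:4 4:2 2:1 1:1  a_8=8
n=9: 1·9 3·3 9·1  φ→[1+2+6]=9
q^10  k|10↦φ(k): 10:4 5:4 2:1 1:1  a_10=10
d|11:{1,11}  Σφ=1+10=11
n=12: 12·1 6·2 4·3 3·4 2·6 1·12  φ→[4+2+2+2+1+1]=12

4, 5, 6, 7, 8, 9, 10, 11, 12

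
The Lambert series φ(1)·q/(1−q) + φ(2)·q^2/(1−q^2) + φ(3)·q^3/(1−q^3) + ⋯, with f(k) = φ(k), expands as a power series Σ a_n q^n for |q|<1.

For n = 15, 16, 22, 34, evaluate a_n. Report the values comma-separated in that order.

q^15  k|15↦φ(k): 15:8 5:4 3:2 1:1  a_15=15
d|16:{16,8,4,2,1}  Σφ=8+4+2+1+1=16
q^22  k|22↦φ(k): 22:10 11:10 2:1 1:1  a_22=22
[q^34] φ(34)=16,φ(17)=16,φ(2)=1,φ(1)=1 ⇒ 34

15, 16, 22, 34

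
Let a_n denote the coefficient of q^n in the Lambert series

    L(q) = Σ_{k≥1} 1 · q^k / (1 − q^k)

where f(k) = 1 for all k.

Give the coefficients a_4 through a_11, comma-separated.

3, 2, 4, 2, 4, 3, 4, 2

d|4:{4,2,1}  Σf=1+1+1=3
q^5  k|5↦f(k): 5:1 1:1  a_5=2
[q^6] f(6)=1,f(3)=1,f(2)=1,f(1)=1 ⇒ 4
q^7  k|7↦f(k): 1:1 7:1  a_7=2
[q^8] f(1)=1,f(2)=1,f(4)=1,f(8)=1 ⇒ 4
[q^9] f(9)=1,f(3)=1,f(1)=1 ⇒ 3
d|10:{10,5,2,1}  Σf=1+1+1+1=4
n=11: 11·1 1·11  f→[1+1]=2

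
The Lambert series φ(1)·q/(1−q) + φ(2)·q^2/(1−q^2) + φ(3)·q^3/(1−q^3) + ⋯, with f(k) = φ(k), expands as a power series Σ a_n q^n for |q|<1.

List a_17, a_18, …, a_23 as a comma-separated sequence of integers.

q^17  k|17↦φ(k): 17:16 1:1  a_17=17
q^18  k|18↦φ(k): 18:6 9:6 6:2 3:2 2:1 1:1  a_18=18
[q^19] φ(1)=1,φ(19)=18 ⇒ 19
n=20: 1·20 2·10 4·5 5·4 10·2 20·1  φ→[1+1+2+4+4+8]=20
n=21: 1·21 3·7 7·3 21·1  φ→[1+2+6+12]=21
n=22: 22·1 11·2 2·11 1·22  φ→[10+10+1+1]=22
[q^23] φ(1)=1,φ(23)=22 ⇒ 23

17, 18, 19, 20, 21, 22, 23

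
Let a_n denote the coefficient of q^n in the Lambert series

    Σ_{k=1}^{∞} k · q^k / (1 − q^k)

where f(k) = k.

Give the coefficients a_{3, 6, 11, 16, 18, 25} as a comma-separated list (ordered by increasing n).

n=3: 3·1 1·3  f→[3+1]=4
[q^6] f(1)=1,f(2)=2,f(3)=3,f(6)=6 ⇒ 12
d|11:{1,11}  Σf=1+11=12
[q^16] f(1)=1,f(2)=2,f(4)=4,f(8)=8,f(16)=16 ⇒ 31
d|18:{18,9,6,3,2,1}  Σf=18+9+6+3+2+1=39
n=25: 25·1 5·5 1·25  f→[25+5+1]=31

4, 12, 12, 31, 39, 31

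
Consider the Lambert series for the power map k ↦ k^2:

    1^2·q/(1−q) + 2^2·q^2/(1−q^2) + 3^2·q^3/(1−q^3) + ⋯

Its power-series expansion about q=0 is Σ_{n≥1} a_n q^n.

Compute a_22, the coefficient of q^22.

n=22: 22·1 11·2 2·11 1·22  f→[484+121+4+1]=610

a_22 = 610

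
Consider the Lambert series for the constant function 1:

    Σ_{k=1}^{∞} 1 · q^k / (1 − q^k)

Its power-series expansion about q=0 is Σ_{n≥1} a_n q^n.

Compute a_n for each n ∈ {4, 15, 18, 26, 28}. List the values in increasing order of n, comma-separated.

d|4:{1,2,4}  Σf=1+1+1=3
[q^15] f(1)=1,f(3)=1,f(5)=1,f(15)=1 ⇒ 4
q^18  k|18↦f(k): 1:1 2:1 3:1 6:1 9:1 18:1  a_18=6
d|26:{1,2,13,26}  Σf=1+1+1+1=4
n=28: 28·1 14·2 7·4 4·7 2·14 1·28  f→[1+1+1+1+1+1]=6

3, 4, 6, 4, 6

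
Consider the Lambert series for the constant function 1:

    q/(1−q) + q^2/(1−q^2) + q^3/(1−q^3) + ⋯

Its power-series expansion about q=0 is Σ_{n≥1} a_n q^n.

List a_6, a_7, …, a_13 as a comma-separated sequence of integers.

q^6  k|6↦f(k): 1:1 2:1 3:1 6:1  a_6=4
q^7  k|7↦f(k): 1:1 7:1  a_7=2
n=8: 8·1 4·2 2·4 1·8  f→[1+1+1+1]=4
n=9: 1·9 3·3 9·1  f→[1+1+1]=3
[q^10] f(1)=1,f(2)=1,f(5)=1,f(10)=1 ⇒ 4
d|11:{1,11}  Σf=1+1=2
d|12:{1,2,3,4,6,12}  Σf=1+1+1+1+1+1=6
n=13: 13·1 1·13  f→[1+1]=2

4, 2, 4, 3, 4, 2, 6, 2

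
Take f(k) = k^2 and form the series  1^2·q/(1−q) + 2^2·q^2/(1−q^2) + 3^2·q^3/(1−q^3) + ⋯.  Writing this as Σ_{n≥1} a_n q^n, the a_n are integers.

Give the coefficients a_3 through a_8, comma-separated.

10, 21, 26, 50, 50, 85

n=3: 1·3 3·1  f→[1+9]=10
d|4:{1,2,4}  Σf=1+4+16=21
[q^5] f(5)=25,f(1)=1 ⇒ 26
n=6: 1·6 2·3 3·2 6·1  f→[1+4+9+36]=50
d|7:{7,1}  Σf=49+1=50
d|8:{8,4,2,1}  Σf=64+16+4+1=85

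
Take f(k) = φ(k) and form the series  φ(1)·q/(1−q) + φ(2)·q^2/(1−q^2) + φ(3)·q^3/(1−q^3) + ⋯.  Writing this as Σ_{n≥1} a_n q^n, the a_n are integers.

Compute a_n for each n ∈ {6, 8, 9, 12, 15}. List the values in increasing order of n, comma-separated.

n=6: 1·6 2·3 3·2 6·1  φ→[1+1+2+2]=6
[q^8] φ(8)=4,φ(4)=2,φ(2)=1,φ(1)=1 ⇒ 8
d|9:{1,3,9}  Σφ=1+2+6=9
n=12: 12·1 6·2 4·3 3·4 2·6 1·12  φ→[4+2+2+2+1+1]=12
n=15: 1·15 3·5 5·3 15·1  φ→[1+2+4+8]=15

6, 8, 9, 12, 15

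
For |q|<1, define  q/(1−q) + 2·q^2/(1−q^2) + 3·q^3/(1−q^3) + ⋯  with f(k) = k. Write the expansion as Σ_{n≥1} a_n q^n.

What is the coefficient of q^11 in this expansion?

a_11 = 12

q^11  k|11↦f(k): 11:11 1:1  a_11=12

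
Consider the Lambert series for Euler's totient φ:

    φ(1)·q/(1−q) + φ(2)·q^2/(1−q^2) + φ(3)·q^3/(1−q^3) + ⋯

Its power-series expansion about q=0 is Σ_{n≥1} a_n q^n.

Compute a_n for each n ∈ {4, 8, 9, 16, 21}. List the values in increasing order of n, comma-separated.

q^4  k|4↦φ(k): 4:2 2:1 1:1  a_4=4
d|8:{1,2,4,8}  Σφ=1+1+2+4=8
q^9  k|9↦φ(k): 9:6 3:2 1:1  a_9=9
[q^16] φ(16)=8,φ(8)=4,φ(4)=2,φ(2)=1,φ(1)=1 ⇒ 16
[q^21] φ(21)=12,φ(7)=6,φ(3)=2,φ(1)=1 ⇒ 21

4, 8, 9, 16, 21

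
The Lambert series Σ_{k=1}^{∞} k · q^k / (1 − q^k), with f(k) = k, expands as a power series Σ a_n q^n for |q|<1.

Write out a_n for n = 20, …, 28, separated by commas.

d|20:{1,2,4,5,10,20}  Σf=1+2+4+5+10+20=42
[q^21] f(1)=1,f(3)=3,f(7)=7,f(21)=21 ⇒ 32
[q^22] f(1)=1,f(2)=2,f(11)=11,f(22)=22 ⇒ 36
[q^23] f(1)=1,f(23)=23 ⇒ 24
q^24  k|24↦f(k): 24:24 12:12 8:8 6:6 4:4 3:3 2:2 1:1  a_24=60
n=25: 1·25 5·5 25·1  f→[1+5+25]=31
d|26:{1,2,13,26}  Σf=1+2+13+26=42
[q^27] f(27)=27,f(9)=9,f(3)=3,f(1)=1 ⇒ 40
q^28  k|28↦f(k): 1:1 2:2 4:4 7:7 14:14 28:28  a_28=56

42, 32, 36, 24, 60, 31, 42, 40, 56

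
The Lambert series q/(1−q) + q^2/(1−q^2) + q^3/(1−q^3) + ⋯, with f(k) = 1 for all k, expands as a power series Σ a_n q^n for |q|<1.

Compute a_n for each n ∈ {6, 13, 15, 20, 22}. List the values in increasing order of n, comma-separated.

d|6:{6,3,2,1}  Σf=1+1+1+1=4
q^13  k|13↦f(k): 1:1 13:1  a_13=2
q^15  k|15↦f(k): 15:1 5:1 3:1 1:1  a_15=4
[q^20] f(1)=1,f(2)=1,f(4)=1,f(5)=1,f(10)=1,f(20)=1 ⇒ 6
q^22  k|22↦f(k): 1:1 2:1 11:1 22:1  a_22=4

4, 2, 4, 6, 4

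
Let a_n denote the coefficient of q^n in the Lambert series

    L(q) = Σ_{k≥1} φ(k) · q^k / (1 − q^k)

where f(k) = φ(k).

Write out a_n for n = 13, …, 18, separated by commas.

q^13  k|13↦φ(k): 1:1 13:12  a_13=13
d|14:{14,7,2,1}  Σφ=6+6+1+1=14
[q^15] φ(15)=8,φ(5)=4,φ(3)=2,φ(1)=1 ⇒ 15
d|16:{1,2,4,8,16}  Σφ=1+1+2+4+8=16
q^17  k|17↦φ(k): 1:1 17:16  a_17=17
q^18  k|18↦φ(k): 1:1 2:1 3:2 6:2 9:6 18:6  a_18=18

13, 14, 15, 16, 17, 18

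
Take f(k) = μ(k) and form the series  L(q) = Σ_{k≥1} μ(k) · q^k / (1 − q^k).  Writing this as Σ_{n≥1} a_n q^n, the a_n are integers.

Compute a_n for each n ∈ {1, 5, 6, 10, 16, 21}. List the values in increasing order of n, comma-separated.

[q^1] μ(1)=1 ⇒ 1
[q^5] μ(5)=-1,μ(1)=1 ⇒ 0
d|6:{6,3,2,1}  Σμ=1+(-1)+(-1)+1=0
d|10:{10,5,2,1}  Σμ=1+(-1)+(-1)+1=0
n=16: 16·1 8·2 4·4 2·8 1·16  μ→[0+0+0+(-1)+1]=0
q^21  k|21↦μ(k): 21:1 7:-1 3:-1 1:1  a_21=0

1, 0, 0, 0, 0, 0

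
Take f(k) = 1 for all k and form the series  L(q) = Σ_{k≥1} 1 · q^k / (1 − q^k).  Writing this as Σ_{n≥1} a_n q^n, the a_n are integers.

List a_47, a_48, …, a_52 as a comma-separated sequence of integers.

2, 10, 3, 6, 4, 6

[q^47] f(1)=1,f(47)=1 ⇒ 2
q^48  k|48↦f(k): 48:1 24:1 16:1 12:1 8:1 6:1 4:1 3:1 2:1 1:1  a_48=10
n=49: 49·1 7·7 1·49  f→[1+1+1]=3
q^50  k|50↦f(k): 50:1 25:1 10:1 5:1 2:1 1:1  a_50=6
[q^51] f(1)=1,f(3)=1,f(17)=1,f(51)=1 ⇒ 4
[q^52] f(1)=1,f(2)=1,f(4)=1,f(13)=1,f(26)=1,f(52)=1 ⇒ 6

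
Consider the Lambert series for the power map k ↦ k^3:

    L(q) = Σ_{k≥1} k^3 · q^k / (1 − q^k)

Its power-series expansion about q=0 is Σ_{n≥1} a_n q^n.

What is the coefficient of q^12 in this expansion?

a_12 = 2044

q^12  k|12↦f(k): 1:1 2:8 3:27 4:64 6:216 12:1728  a_12=2044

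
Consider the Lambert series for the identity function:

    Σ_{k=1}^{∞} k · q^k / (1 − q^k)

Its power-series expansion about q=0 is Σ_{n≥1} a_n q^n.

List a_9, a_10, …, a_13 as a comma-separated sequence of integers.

q^9  k|9↦f(k): 9:9 3:3 1:1  a_9=13
d|10:{1,2,5,10}  Σf=1+2+5+10=18
n=11: 11·1 1·11  f→[11+1]=12
n=12: 12·1 6·2 4·3 3·4 2·6 1·12  f→[12+6+4+3+2+1]=28
n=13: 1·13 13·1  f→[1+13]=14

13, 18, 12, 28, 14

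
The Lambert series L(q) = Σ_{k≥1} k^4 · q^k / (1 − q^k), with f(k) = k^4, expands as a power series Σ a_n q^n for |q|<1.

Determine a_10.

a_10 = 10642

[q^10] f(10)=10000,f(5)=625,f(2)=16,f(1)=1 ⇒ 10642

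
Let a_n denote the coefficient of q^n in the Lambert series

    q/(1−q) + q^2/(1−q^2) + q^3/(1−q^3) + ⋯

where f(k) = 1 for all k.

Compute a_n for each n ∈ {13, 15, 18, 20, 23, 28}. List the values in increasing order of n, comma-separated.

2, 4, 6, 6, 2, 6

q^13  k|13↦f(k): 13:1 1:1  a_13=2
n=15: 15·1 5·3 3·5 1·15  f→[1+1+1+1]=4
d|18:{18,9,6,3,2,1}  Σf=1+1+1+1+1+1=6
n=20: 1·20 2·10 4·5 5·4 10·2 20·1  f→[1+1+1+1+1+1]=6
q^23  k|23↦f(k): 23:1 1:1  a_23=2
[q^28] f(28)=1,f(14)=1,f(7)=1,f(4)=1,f(2)=1,f(1)=1 ⇒ 6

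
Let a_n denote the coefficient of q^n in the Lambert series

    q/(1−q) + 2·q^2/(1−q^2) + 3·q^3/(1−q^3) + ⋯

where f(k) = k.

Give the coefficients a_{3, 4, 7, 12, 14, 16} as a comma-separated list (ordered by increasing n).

d|3:{1,3}  Σf=1+3=4
d|4:{4,2,1}  Σf=4+2+1=7
[q^7] f(1)=1,f(7)=7 ⇒ 8
n=12: 1·12 2·6 3·4 4·3 6·2 12·1  f→[1+2+3+4+6+12]=28
q^14  k|14↦f(k): 1:1 2:2 7:7 14:14  a_14=24
n=16: 16·1 8·2 4·4 2·8 1·16  f→[16+8+4+2+1]=31

4, 7, 8, 28, 24, 31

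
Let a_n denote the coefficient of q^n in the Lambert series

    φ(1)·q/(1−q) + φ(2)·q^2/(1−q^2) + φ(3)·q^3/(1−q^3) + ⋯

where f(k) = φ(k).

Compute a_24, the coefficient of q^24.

[q^24] φ(24)=8,φ(12)=4,φ(8)=4,φ(6)=2,φ(4)=2,φ(3)=2,φ(2)=1,φ(1)=1 ⇒ 24

a_24 = 24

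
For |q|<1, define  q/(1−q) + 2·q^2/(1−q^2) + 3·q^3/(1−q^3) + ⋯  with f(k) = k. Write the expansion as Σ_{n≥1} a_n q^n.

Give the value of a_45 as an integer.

n=45: 1·45 3·15 5·9 9·5 15·3 45·1  f→[1+3+5+9+15+45]=78

a_45 = 78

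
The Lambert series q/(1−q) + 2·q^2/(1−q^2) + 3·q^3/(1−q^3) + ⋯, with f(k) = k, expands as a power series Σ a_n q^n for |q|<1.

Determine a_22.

[q^22] f(1)=1,f(2)=2,f(11)=11,f(22)=22 ⇒ 36

a_22 = 36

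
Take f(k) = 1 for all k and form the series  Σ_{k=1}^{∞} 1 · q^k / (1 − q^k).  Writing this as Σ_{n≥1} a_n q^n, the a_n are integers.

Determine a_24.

q^24  k|24↦f(k): 24:1 12:1 8:1 6:1 4:1 3:1 2:1 1:1  a_24=8

a_24 = 8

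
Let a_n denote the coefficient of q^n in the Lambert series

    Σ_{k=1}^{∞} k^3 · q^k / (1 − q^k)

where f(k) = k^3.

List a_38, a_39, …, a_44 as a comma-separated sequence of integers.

61740, 61544, 73710, 68922, 86688, 79508, 97236

[q^38] f(1)=1,f(2)=8,f(19)=6859,f(38)=54872 ⇒ 61740
n=39: 1·39 3·13 13·3 39·1  f→[1+27+2197+59319]=61544
q^40  k|40↦f(k): 1:1 2:8 4:64 5:125 8:512 10:1000 20:8000 40:64000  a_40=73710
d|41:{1,41}  Σf=1+68921=68922
d|42:{1,2,3,6,7,14,21,42}  Σf=1+8+27+216+343+2744+9261+74088=86688
n=43: 1·43 43·1  f→[1+79507]=79508
n=44: 44·1 22·2 11·4 4·11 2·22 1·44  f→[85184+10648+1331+64+8+1]=97236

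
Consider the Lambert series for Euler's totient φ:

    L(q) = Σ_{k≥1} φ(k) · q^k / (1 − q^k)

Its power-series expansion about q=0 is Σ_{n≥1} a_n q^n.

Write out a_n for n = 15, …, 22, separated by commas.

d|15:{1,3,5,15}  Σφ=1+2+4+8=15
q^16  k|16↦φ(k): 16:8 8:4 4:2 2:1 1:1  a_16=16
[q^17] φ(1)=1,φ(17)=16 ⇒ 17
[q^18] φ(1)=1,φ(2)=1,φ(3)=2,φ(6)=2,φ(9)=6,φ(18)=6 ⇒ 18
d|19:{1,19}  Σφ=1+18=19
d|20:{20,10,5,4,2,1}  Σφ=8+4+4+2+1+1=20
n=21: 1·21 3·7 7·3 21·1  φ→[1+2+6+12]=21
n=22: 22·1 11·2 2·11 1·22  φ→[10+10+1+1]=22

15, 16, 17, 18, 19, 20, 21, 22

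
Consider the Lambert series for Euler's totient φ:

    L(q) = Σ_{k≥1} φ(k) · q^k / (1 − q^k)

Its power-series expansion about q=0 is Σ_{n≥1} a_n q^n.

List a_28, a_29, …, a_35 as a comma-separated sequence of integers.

d|28:{1,2,4,7,14,28}  Σφ=1+1+2+6+6+12=28
q^29  k|29↦φ(k): 1:1 29:28  a_29=29
q^30  k|30↦φ(k): 1:1 2:1 3:2 5:4 6:2 10:4 15:8 30:8  a_30=30
n=31: 1·31 31·1  φ→[1+30]=31
[q^32] φ(32)=16,φ(16)=8,φ(8)=4,φ(4)=2,φ(2)=1,φ(1)=1 ⇒ 32
q^33  k|33↦φ(k): 33:20 11:10 3:2 1:1  a_33=33
d|34:{34,17,2,1}  Σφ=16+16+1+1=34
d|35:{35,7,5,1}  Σφ=24+6+4+1=35

28, 29, 30, 31, 32, 33, 34, 35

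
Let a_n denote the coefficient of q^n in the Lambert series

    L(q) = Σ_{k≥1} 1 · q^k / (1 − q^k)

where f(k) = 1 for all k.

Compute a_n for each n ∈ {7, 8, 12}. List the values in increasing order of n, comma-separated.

q^7  k|7↦f(k): 1:1 7:1  a_7=2
q^8  k|8↦f(k): 8:1 4:1 2:1 1:1  a_8=4
d|12:{1,2,3,4,6,12}  Σf=1+1+1+1+1+1=6

2, 4, 6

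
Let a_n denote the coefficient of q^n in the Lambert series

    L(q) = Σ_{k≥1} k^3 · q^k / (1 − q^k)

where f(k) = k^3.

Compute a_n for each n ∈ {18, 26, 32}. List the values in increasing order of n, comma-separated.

6813, 19782, 37449

q^18  k|18↦f(k): 1:1 2:8 3:27 6:216 9:729 18:5832  a_18=6813
q^26  k|26↦f(k): 26:17576 13:2197 2:8 1:1  a_26=19782
d|32:{32,16,8,4,2,1}  Σf=32768+4096+512+64+8+1=37449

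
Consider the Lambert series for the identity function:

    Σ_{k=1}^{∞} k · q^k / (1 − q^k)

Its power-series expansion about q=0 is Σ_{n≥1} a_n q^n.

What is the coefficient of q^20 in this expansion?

q^20  k|20↦f(k): 1:1 2:2 4:4 5:5 10:10 20:20  a_20=42

a_20 = 42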